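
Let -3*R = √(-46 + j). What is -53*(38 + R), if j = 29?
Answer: -2014 + 53*I*√17/3 ≈ -2014.0 + 72.842*I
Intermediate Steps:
R = -I*√17/3 (R = -√(-46 + 29)/3 = -I*√17/3 ≈ -1.3744*I)
-53*(38 + R) = -53*(38 - I*√17/3) = -2014 + 53*I*√17/3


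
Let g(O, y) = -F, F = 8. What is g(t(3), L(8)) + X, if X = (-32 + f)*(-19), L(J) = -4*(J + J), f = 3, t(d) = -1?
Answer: 543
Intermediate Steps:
L(J) = -8*J
X = 551 (X = (-32 + 3)*(-19) = -29*(-19) = 551)
g(O, y) = -8 (g(O, y) = -1*8 = -8)
g(t(3), L(8)) + X = -8 + 551 = 543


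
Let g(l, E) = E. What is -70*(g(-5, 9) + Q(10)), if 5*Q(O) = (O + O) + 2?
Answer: -938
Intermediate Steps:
Q(O) = 2/5 + 2*O/5 (Q(O) = ((O + O) + 2)/5 = (2*O + 2)/5 = (2 + 2*O)/5 = 2/5 + 2*O/5)
-70*(g(-5, 9) + Q(10)) = -70*(9 + (2/5 + (2/5)*10)) = -70*(9 + (2/5 + 4)) = -70*(9 + 22/5) = -70*67/5 = -938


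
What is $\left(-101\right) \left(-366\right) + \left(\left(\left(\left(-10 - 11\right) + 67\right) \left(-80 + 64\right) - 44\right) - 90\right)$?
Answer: $36096$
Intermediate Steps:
$\left(-101\right) \left(-366\right) + \left(\left(\left(\left(-10 - 11\right) + 67\right) \left(-80 + 64\right) - 44\right) - 90\right) = 36966 + \left(\left(\left(\left(-10 - 11\right) + 67\right) \left(-16\right) - 44\right) - 90\right) = 36966 + \left(\left(\left(-21 + 67\right) \left(-16\right) - 44\right) - 90\right) = 36966 + \left(\left(46 \left(-16\right) - 44\right) - 90\right) = 36966 - 870 = 36096$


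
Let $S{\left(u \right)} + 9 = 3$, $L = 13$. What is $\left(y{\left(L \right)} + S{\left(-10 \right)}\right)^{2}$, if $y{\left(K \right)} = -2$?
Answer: $64$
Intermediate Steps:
$S{\left(u \right)} = -6$ ($S{\left(u \right)} = -9 + 3 = -6$)
$\left(y{\left(L \right)} + S{\left(-10 \right)}\right)^{2} = \left(-2 - 6\right)^{2} = \left(-8\right)^{2} = 64$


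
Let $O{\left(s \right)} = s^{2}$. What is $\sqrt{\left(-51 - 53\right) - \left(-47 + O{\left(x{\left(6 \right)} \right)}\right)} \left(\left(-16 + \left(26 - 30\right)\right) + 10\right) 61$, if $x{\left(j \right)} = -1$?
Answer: $- 610 i \sqrt{58} \approx - 4645.6 i$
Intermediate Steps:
$\sqrt{\left(-51 - 53\right) - \left(-47 + O{\left(x{\left(6 \right)} \right)}\right)} \left(\left(-16 + \left(26 - 30\right)\right) + 10\right) 61 = \sqrt{\left(-51 - 53\right) + \left(47 - \left(-1\right)^{2}\right)} \left(\left(-16 + \left(26 - 30\right)\right) + 10\right) 61 = \sqrt{\left(-51 - 53\right) + \left(47 - 1\right)} \left(\left(-16 + \left(26 - 30\right)\right) + 10\right) 61 = \sqrt{-104 + \left(47 - 1\right)} \left(\left(-16 - 4\right) + 10\right) 61 = \sqrt{-104 + 46} \left(-20 + 10\right) 61 = \sqrt{-58} \left(-10\right) 61 = i \sqrt{58} \left(-10\right) 61 = - 10 i \sqrt{58} \cdot 61 = - 610 i \sqrt{58}$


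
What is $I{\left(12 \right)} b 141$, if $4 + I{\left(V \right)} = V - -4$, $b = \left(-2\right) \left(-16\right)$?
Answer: $54144$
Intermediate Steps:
$b = 32$
$I{\left(V \right)} = V$ ($I{\left(V \right)} = -4 + \left(V - -4\right) = -4 + \left(V + 4\right) = -4 + \left(4 + V\right) = V$)
$I{\left(12 \right)} b 141 = 12 \cdot 32 \cdot 141 = 384 \cdot 141 = 54144$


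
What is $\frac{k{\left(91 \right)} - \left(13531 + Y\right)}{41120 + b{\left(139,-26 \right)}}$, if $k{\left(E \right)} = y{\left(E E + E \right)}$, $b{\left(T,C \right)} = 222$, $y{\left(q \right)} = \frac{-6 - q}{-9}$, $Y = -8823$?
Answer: $- \frac{16997}{186039} \approx -0.091363$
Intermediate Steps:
$y{\left(q \right)} = \frac{2}{3} + \frac{q}{9}$ ($y{\left(q \right)} = \left(-6 - q\right) \left(- \frac{1}{9}\right) = \frac{2}{3} + \frac{q}{9}$)
$k{\left(E \right)} = \frac{2}{3} + \frac{E}{9} + \frac{E^{2}}{9}$ ($k{\left(E \right)} = \frac{2}{3} + \frac{E E + E}{9} = \frac{2}{3} + \frac{E^{2} + E}{9} = \frac{2}{3} + \frac{E + E^{2}}{9} = \frac{2}{3} + \left(\frac{E}{9} + \frac{E^{2}}{9}\right) = \frac{2}{3} + \frac{E}{9} + \frac{E^{2}}{9}$)
$\frac{k{\left(91 \right)} - \left(13531 + Y\right)}{41120 + b{\left(139,-26 \right)}} = \frac{\left(\frac{2}{3} + \frac{1}{9} \cdot 91 \left(1 + 91\right)\right) - 4708}{41120 + 222} = \frac{\left(\frac{2}{3} + \frac{1}{9} \cdot 91 \cdot 92\right) + \left(-13531 + 8823\right)}{41342} = \left(\left(\frac{2}{3} + \frac{8372}{9}\right) - 4708\right) \frac{1}{41342} = \left(\frac{8378}{9} - 4708\right) \frac{1}{41342} = \left(- \frac{33994}{9}\right) \frac{1}{41342} = - \frac{16997}{186039}$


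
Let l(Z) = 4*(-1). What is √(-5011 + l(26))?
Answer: I*√5015 ≈ 70.817*I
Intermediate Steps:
l(Z) = -4
√(-5011 + l(26)) = √(-5011 - 4) = √(-5015) = I*√5015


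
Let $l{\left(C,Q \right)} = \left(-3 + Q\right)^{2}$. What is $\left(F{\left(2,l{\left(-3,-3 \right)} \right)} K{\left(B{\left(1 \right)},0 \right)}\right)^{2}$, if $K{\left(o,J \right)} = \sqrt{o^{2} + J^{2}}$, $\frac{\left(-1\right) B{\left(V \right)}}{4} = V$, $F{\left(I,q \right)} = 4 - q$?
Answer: $16384$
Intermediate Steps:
$B{\left(V \right)} = - 4 V$
$K{\left(o,J \right)} = \sqrt{J^{2} + o^{2}}$
$\left(F{\left(2,l{\left(-3,-3 \right)} \right)} K{\left(B{\left(1 \right)},0 \right)}\right)^{2} = \left(\left(4 - \left(-3 - 3\right)^{2}\right) \sqrt{0^{2} + \left(\left(-4\right) 1\right)^{2}}\right)^{2} = \left(\left(4 - \left(-6\right)^{2}\right) \sqrt{0 + \left(-4\right)^{2}}\right)^{2} = \left(\left(4 - 36\right) \sqrt{0 + 16}\right)^{2} = \left(\left(4 - 36\right) \sqrt{16}\right)^{2} = \left(\left(-32\right) 4\right)^{2} = \left(-128\right)^{2} = 16384$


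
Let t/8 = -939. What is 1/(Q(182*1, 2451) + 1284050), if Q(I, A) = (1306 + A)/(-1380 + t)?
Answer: 684/878289911 ≈ 7.7879e-7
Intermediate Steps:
t = -7512 (t = 8*(-939) = -7512)
Q(I, A) = -653/4446 - A/8892 (Q(I, A) = (1306 + A)/(-1380 - 7512) = (1306 + A)/(-8892) = (1306 + A)*(-1/8892) = -653/4446 - A/8892)
1/(Q(182*1, 2451) + 1284050) = 1/((-653/4446 - 1/8892*2451) + 1284050) = 1/((-653/4446 - 43/156) + 1284050) = 1/(-289/684 + 1284050) = 1/(878289911/684) = 684/878289911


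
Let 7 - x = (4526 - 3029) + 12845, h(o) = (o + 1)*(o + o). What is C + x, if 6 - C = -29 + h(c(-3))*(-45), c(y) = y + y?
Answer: -11600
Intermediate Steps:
c(y) = 2*y
h(o) = 2*o*(1 + o) (h(o) = (1 + o)*(2*o) = 2*o*(1 + o))
C = 2735 (C = 6 - (-29 + (2*(2*(-3))*(1 + 2*(-3)))*(-45)) = 6 - (-29 + (2*(-6)*(1 - 6))*(-45)) = 6 - (-29 + (2*(-6)*(-5))*(-45)) = 6 - (-29 + 60*(-45)) = 6 - (-29 - 2700) = 6 - 1*(-2729) = 6 + 2729 = 2735)
x = -14335 (x = 7 - ((4526 - 3029) + 12845) = 7 - (1497 + 12845) = 7 - 1*14342 = 7 - 14342 = -14335)
C + x = 2735 - 14335 = -11600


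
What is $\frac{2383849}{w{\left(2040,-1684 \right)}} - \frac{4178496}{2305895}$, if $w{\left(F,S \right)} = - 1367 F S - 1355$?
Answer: $- \frac{3923457520803917}{2165759195966935} \approx -1.8116$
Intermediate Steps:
$w{\left(F,S \right)} = -1355 - 1367 F S$ ($w{\left(F,S \right)} = - 1367 F S - 1355 = -1355 - 1367 F S$)
$\frac{2383849}{w{\left(2040,-1684 \right)}} - \frac{4178496}{2305895} = \frac{2383849}{-1355 - 2788680 \left(-1684\right)} - \frac{4178496}{2305895} = \frac{2383849}{-1355 + 4696137120} - \frac{4178496}{2305895} = \frac{2383849}{4696135765} - \frac{4178496}{2305895} = - \frac{3923457520803917}{2165759195966935}$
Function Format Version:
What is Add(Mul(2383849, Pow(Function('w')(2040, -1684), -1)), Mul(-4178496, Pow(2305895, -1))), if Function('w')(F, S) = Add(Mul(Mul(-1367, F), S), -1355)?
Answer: Rational(-3923457520803917, 2165759195966935) ≈ -1.8116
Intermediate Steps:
Function('w')(F, S) = Add(-1355, Mul(-1367, F, S)) (Function('w')(F, S) = Add(Mul(-1367, F, S), -1355) = Add(-1355, Mul(-1367, F, S)))
Add(Mul(2383849, Pow(Function('w')(2040, -1684), -1)), Mul(-4178496, Pow(2305895, -1))) = Add(Mul(2383849, Pow(Add(-1355, Mul(-1367, 2040, -1684)), -1)), Mul(-4178496, Pow(2305895, -1))) = Add(Mul(2383849, Pow(Add(-1355, 4696137120), -1)), Mul(-4178496, Rational(1, 2305895))) = Add(Mul(2383849, Pow(4696135765, -1)), Rational(-4178496, 2305895)) = Add(Mul(2383849, Rational(1, 4696135765)), Rational(-4178496, 2305895)) = Add(Rational(2383849, 4696135765), Rational(-4178496, 2305895)) = Rational(-3923457520803917, 2165759195966935)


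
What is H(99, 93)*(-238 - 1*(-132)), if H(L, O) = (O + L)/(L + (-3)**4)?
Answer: -1696/15 ≈ -113.07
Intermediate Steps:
H(L, O) = (L + O)/(81 + L) (H(L, O) = (L + O)/(L + 81) = (L + O)/(81 + L))
H(99, 93)*(-238 - 1*(-132)) = ((99 + 93)/(81 + 99))*(-238 - 1*(-132)) = (192/180)*(-238 + 132) = ((1/180)*192)*(-106) = (16/15)*(-106) = -1696/15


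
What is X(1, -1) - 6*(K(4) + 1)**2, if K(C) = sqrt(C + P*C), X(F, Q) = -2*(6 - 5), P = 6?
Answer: -176 - 24*sqrt(7) ≈ -239.50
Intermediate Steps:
X(F, Q) = -2 (X(F, Q) = -2*1 = -2)
K(C) = sqrt(7)*sqrt(C) (K(C) = sqrt(C + 6*C) = sqrt(7*C) = sqrt(7)*sqrt(C))
X(1, -1) - 6*(K(4) + 1)**2 = -2 - 6*(sqrt(7)*sqrt(4) + 1)**2 = -2 - 6*(sqrt(7)*2 + 1)**2 = -2 - 6*(2*sqrt(7) + 1)**2 = -2 - 6*(1 + 2*sqrt(7))**2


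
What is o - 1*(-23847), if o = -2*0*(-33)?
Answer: 23847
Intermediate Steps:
o = 0 (o = 0*(-33) = 0)
o - 1*(-23847) = 0 - 1*(-23847) = 0 + 23847 = 23847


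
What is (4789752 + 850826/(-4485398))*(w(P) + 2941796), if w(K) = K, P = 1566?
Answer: 31617510998494080070/2242699 ≈ 1.4098e+13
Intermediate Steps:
(4789752 + 850826/(-4485398))*(w(P) + 2941796) = (4789752 + 850826/(-4485398))*(1566 + 2941796) = (4789752 + 850826*(-1/4485398))*2943362 = (4789752 - 425413/2242699)*2943362 = (10741971595235/2242699)*2943362 = 31617510998494080070/2242699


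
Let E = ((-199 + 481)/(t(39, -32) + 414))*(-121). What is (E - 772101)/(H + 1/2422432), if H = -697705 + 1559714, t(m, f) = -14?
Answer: -46764220379844/52203954647225 ≈ -0.89580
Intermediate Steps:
E = -17061/200 (E = ((-199 + 481)/(-14 + 414))*(-121) = (282/400)*(-121) = (282*(1/400))*(-121) = (141/200)*(-121) = -17061/200 ≈ -85.305)
H = 862009
(E - 772101)/(H + 1/2422432) = (-17061/200 - 772101)/(862009 + 1/2422432) = -154437261/(200*(862009 + 1/2422432)) = -154437261/(200*2088158185889/2422432) = -154437261/200*2422432/2088158185889 = -46764220379844/52203954647225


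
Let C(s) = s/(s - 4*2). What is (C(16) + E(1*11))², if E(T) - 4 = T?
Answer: 289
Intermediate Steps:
E(T) = 4 + T
C(s) = s/(-8 + s) (C(s) = s/(s - 8) = s/(-8 + s))
(C(16) + E(1*11))² = (16/(-8 + 16) + (4 + 1*11))² = (16/8 + (4 + 11))² = (16*(⅛) + 15)² = (2 + 15)² = 17² = 289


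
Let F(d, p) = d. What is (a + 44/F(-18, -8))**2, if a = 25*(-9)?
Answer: 4190209/81 ≈ 51731.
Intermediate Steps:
a = -225
(a + 44/F(-18, -8))**2 = (-225 + 44/(-18))**2 = (-225 + 44*(-1/18))**2 = (-225 - 22/9)**2 = (-2047/9)**2 = 4190209/81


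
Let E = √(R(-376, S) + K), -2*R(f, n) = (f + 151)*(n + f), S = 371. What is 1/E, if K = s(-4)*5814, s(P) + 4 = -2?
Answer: -I*√15754/23631 ≈ -0.0053115*I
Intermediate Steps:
s(P) = -6 (s(P) = -4 - 2 = -6)
R(f, n) = -(151 + f)*(f + n)/2 (R(f, n) = -(f + 151)*(n + f)/2 = -(151 + f)*(f + n)/2)
K = -34884 (K = -6*5814 = -34884)
E = 3*I*√15754/2 (E = √((-151/2*(-376) - 151/2*371 - ½*(-376)² - ½*(-376)*371) - 34884) = √((28388 - 56021/2 - ½*141376 + 69748) - 34884) = √((28388 - 56021/2 - 70688 + 69748) - 34884) = √(-1125/2 - 34884) = √(-70893/2) = 3*I*√15754/2 ≈ 188.27*I)
1/E = 1/(3*I*√15754/2) = -I*√15754/23631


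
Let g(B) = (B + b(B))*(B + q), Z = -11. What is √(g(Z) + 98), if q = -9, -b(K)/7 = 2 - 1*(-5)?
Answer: √1298 ≈ 36.028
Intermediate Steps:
b(K) = -49 (b(K) = -7*(2 - 1*(-5)) = -7*(2 + 5) = -7*7 = -49)
g(B) = (-49 + B)*(-9 + B) (g(B) = (B - 49)*(B - 9) = (-49 + B)*(-9 + B))
√(g(Z) + 98) = √((441 + (-11)² - 58*(-11)) + 98) = √((441 + 121 + 638) + 98) = √(1200 + 98) = √1298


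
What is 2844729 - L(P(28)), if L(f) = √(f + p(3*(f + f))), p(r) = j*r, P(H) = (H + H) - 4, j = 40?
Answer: 2844729 - 2*√3133 ≈ 2.8446e+6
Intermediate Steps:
P(H) = -4 + 2*H (P(H) = 2*H - 4 = -4 + 2*H)
p(r) = 40*r
L(f) = √241*√f (L(f) = √(f + 40*(3*(f + f))) = √(f + 40*(3*(2*f))) = √(f + 40*(6*f)) = √(f + 240*f) = √(241*f) = √241*√f)
2844729 - L(P(28)) = 2844729 - √241*√(-4 + 2*28) = 2844729 - √241*√(-4 + 56) = 2844729 - √241*√52 = 2844729 - √241*2*√13 = 2844729 - 2*√3133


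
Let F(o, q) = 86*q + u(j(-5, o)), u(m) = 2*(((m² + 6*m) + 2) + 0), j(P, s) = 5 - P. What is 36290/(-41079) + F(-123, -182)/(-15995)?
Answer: 49200362/657058605 ≈ 0.074880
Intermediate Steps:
u(m) = 4 + 2*m² + 12*m (u(m) = 2*((2 + m² + 6*m) + 0) = 2*(2 + m² + 6*m) = 4 + 2*m² + 12*m)
F(o, q) = 324 + 86*q (F(o, q) = 86*q + (4 + 2*(5 - 1*(-5))² + 12*(5 - 1*(-5))) = 86*q + (4 + 2*(5 + 5)² + 12*(5 + 5)) = 86*q + (4 + 2*10² + 12*10) = 86*q + (4 + 2*100 + 120) = 86*q + (4 + 200 + 120) = 86*q + 324 = 324 + 86*q)
36290/(-41079) + F(-123, -182)/(-15995) = 36290/(-41079) + (324 + 86*(-182))/(-15995) = 36290*(-1/41079) + (324 - 15652)*(-1/15995) = -36290/41079 - 15328*(-1/15995) = -36290/41079 + 15328/15995 = 49200362/657058605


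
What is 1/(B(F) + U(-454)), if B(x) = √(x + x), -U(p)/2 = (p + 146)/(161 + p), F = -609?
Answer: -12892/7495967 - 85849*I*√1218/104943538 ≈ -0.0017199 - 0.02855*I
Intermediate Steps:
U(p) = -2*(146 + p)/(161 + p) (U(p) = -2*(p + 146)/(161 + p) = -2*(146 + p)/(161 + p))
B(x) = √2*√x (B(x) = √(2*x) = √2*√x)
1/(B(F) + U(-454)) = 1/(√2*√(-609) + 2*(-146 - 1*(-454))/(161 - 454)) = 1/(√2*(I*√609) + 2*(-146 + 454)/(-293)) = 1/(I*√1218 + 2*(-1/293)*308) = 1/(I*√1218 - 616/293) = 1/(-616/293 + I*√1218)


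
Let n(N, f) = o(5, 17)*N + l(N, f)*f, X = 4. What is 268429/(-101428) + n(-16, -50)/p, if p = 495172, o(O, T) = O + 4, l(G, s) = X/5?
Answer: -33234296885/12556076404 ≈ -2.6469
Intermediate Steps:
l(G, s) = ⅘ (l(G, s) = 4/5 = 4*(⅕) = ⅘)
o(O, T) = 4 + O
n(N, f) = 9*N + 4*f/5 (n(N, f) = (4 + 5)*N + 4*f/5 = 9*N + 4*f/5)
268429/(-101428) + n(-16, -50)/p = 268429/(-101428) + (9*(-16) + (⅘)*(-50))/495172 = 268429*(-1/101428) + (-144 - 40)*(1/495172) = -268429/101428 - 184*1/495172 = -268429/101428 - 46/123793 = -33234296885/12556076404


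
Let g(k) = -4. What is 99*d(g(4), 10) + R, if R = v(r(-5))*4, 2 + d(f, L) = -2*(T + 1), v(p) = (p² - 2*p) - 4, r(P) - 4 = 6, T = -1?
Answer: 106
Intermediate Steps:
r(P) = 10 (r(P) = 4 + 6 = 10)
v(p) = -4 + p² - 2*p
d(f, L) = -2 (d(f, L) = -2 - 2*(-1 + 1) = -2 - 2*0 = -2 + 0 = -2)
R = 304 (R = (-4 + 10² - 2*10)*4 = (-4 + 100 - 20)*4 = 76*4 = 304)
99*d(g(4), 10) + R = 99*(-2) + 304 = -198 + 304 = 106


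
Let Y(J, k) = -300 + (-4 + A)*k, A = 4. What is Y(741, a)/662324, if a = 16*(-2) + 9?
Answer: -75/165581 ≈ -0.00045295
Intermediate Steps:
a = -23 (a = -32 + 9 = -23)
Y(J, k) = -300 (Y(J, k) = -300 + (-4 + 4)*k = -300 + 0*k = -300 + 0 = -300)
Y(741, a)/662324 = -300/662324 = -300*1/662324 = -75/165581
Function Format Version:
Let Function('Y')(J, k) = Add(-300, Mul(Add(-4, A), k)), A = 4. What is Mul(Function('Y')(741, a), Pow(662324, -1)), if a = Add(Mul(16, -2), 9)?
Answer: Rational(-75, 165581) ≈ -0.00045295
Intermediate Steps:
a = -23 (a = Add(-32, 9) = -23)
Function('Y')(J, k) = -300 (Function('Y')(J, k) = Add(-300, Mul(Add(-4, 4), k)) = Add(-300, Mul(0, k)) = Add(-300, 0) = -300)
Mul(Function('Y')(741, a), Pow(662324, -1)) = Mul(-300, Pow(662324, -1)) = Mul(-300, Rational(1, 662324)) = Rational(-75, 165581)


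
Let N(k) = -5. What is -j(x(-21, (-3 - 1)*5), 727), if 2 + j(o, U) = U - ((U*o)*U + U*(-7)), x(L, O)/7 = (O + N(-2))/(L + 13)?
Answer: 92446063/8 ≈ 1.1556e+7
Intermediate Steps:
x(L, O) = 7*(-5 + O)/(13 + L) (x(L, O) = 7*((O - 5)/(L + 13)) = 7*((-5 + O)/(13 + L)) = 7*(-5 + O)/(13 + L))
j(o, U) = -2 + 8*U - o*U**2 (j(o, U) = -2 + (U - ((U*o)*U + U*(-7))) = -2 + (U - (o*U**2 - 7*U)) = -2 + (U - (-7*U + o*U**2)) = -2 + (U + (7*U - o*U**2)) = -2 + (8*U - o*U**2) = -2 + 8*U - o*U**2)
-j(x(-21, (-3 - 1)*5), 727) = -(-2 + 8*727 - 1*7*(-5 + (-3 - 1)*5)/(13 - 21)*727**2) = -(-2 + 5816 - 1*7*(-5 - 4*5)/(-8)*528529) = -(-2 + 5816 - 1*7*(-1/8)*(-5 - 20)*528529) = -(-2 + 5816 - 1*7*(-1/8)*(-25)*528529) = -(-2 + 5816 - 1*175/8*528529) = -(-2 + 5816 - 92492575/8) = -1*(-92446063/8) = 92446063/8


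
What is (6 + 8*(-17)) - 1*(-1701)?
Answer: 1571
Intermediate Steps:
(6 + 8*(-17)) - 1*(-1701) = (6 - 136) + 1701 = -130 + 1701 = 1571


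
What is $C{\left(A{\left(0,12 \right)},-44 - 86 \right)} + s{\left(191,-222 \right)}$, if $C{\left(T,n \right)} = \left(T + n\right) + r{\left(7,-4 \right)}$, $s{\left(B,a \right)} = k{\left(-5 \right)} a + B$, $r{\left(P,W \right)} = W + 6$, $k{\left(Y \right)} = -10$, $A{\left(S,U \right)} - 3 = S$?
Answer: $2286$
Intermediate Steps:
$A{\left(S,U \right)} = 3 + S$
$r{\left(P,W \right)} = 6 + W$
$s{\left(B,a \right)} = B - 10 a$ ($s{\left(B,a \right)} = - 10 a + B = B - 10 a$)
$C{\left(T,n \right)} = 2 + T + n$ ($C{\left(T,n \right)} = \left(T + n\right) + \left(6 - 4\right) = \left(T + n\right) + 2 = 2 + T + n$)
$C{\left(A{\left(0,12 \right)},-44 - 86 \right)} + s{\left(191,-222 \right)} = \left(2 + \left(3 + 0\right) - 130\right) + \left(191 - -2220\right) = \left(2 + 3 - 130\right) + \left(191 + 2220\right) = \left(2 + 3 - 130\right) + 2411 = -125 + 2411 = 2286$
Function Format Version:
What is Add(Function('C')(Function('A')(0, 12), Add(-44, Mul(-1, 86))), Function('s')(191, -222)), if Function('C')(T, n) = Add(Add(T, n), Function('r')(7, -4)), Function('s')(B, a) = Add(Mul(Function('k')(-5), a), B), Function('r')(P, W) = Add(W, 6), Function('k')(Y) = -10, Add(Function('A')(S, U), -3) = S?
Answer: 2286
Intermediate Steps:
Function('A')(S, U) = Add(3, S)
Function('r')(P, W) = Add(6, W)
Function('s')(B, a) = Add(B, Mul(-10, a)) (Function('s')(B, a) = Add(Mul(-10, a), B) = Add(B, Mul(-10, a)))
Function('C')(T, n) = Add(2, T, n) (Function('C')(T, n) = Add(Add(T, n), Add(6, -4)) = Add(Add(T, n), 2) = Add(2, T, n))
Add(Function('C')(Function('A')(0, 12), Add(-44, Mul(-1, 86))), Function('s')(191, -222)) = Add(Add(2, Add(3, 0), Add(-44, Mul(-1, 86))), Add(191, Mul(-10, -222))) = Add(Add(2, 3, Add(-44, -86)), Add(191, 2220)) = Add(Add(2, 3, -130), 2411) = Add(-125, 2411) = 2286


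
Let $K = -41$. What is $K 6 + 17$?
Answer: $-229$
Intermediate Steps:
$K 6 + 17 = \left(-41\right) 6 + 17 = -246 + 17 = -229$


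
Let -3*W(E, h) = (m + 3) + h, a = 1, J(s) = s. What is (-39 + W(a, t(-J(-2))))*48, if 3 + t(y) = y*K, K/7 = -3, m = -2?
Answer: -1168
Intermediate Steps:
K = -21 (K = 7*(-3) = -21)
t(y) = -3 - 21*y (t(y) = -3 + y*(-21) = -3 - 21*y)
W(E, h) = -1/3 - h/3 (W(E, h) = -((-2 + 3) + h)/3 = -(1 + h)/3 = -1/3 - h/3)
(-39 + W(a, t(-J(-2))))*48 = (-39 + (-1/3 - (-3 - (-21)*(-2))/3))*48 = (-39 + (-1/3 - (-3 - 21*2)/3))*48 = (-39 + (-1/3 - (-3 - 42)/3))*48 = (-39 + (-1/3 - 1/3*(-45)))*48 = (-39 + (-1/3 + 15))*48 = (-39 + 44/3)*48 = -73/3*48 = -1168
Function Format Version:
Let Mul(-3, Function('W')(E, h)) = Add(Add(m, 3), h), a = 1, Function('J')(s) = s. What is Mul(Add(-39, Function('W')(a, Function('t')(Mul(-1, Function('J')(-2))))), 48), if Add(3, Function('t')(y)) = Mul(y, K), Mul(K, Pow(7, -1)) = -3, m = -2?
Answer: -1168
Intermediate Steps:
K = -21 (K = Mul(7, -3) = -21)
Function('t')(y) = Add(-3, Mul(-21, y)) (Function('t')(y) = Add(-3, Mul(y, -21)) = Add(-3, Mul(-21, y)))
Function('W')(E, h) = Add(Rational(-1, 3), Mul(Rational(-1, 3), h)) (Function('W')(E, h) = Mul(Rational(-1, 3), Add(Add(-2, 3), h)) = Mul(Rational(-1, 3), Add(1, h)) = Add(Rational(-1, 3), Mul(Rational(-1, 3), h)))
Mul(Add(-39, Function('W')(a, Function('t')(Mul(-1, Function('J')(-2))))), 48) = Mul(Add(-39, Add(Rational(-1, 3), Mul(Rational(-1, 3), Add(-3, Mul(-21, Mul(-1, -2)))))), 48) = Mul(Add(-39, Add(Rational(-1, 3), Mul(Rational(-1, 3), Add(-3, Mul(-21, 2))))), 48) = Mul(Add(-39, Add(Rational(-1, 3), Mul(Rational(-1, 3), Add(-3, -42)))), 48) = Mul(Add(-39, Add(Rational(-1, 3), Mul(Rational(-1, 3), -45))), 48) = Mul(Add(-39, Add(Rational(-1, 3), 15)), 48) = Mul(Add(-39, Rational(44, 3)), 48) = Mul(Rational(-73, 3), 48) = -1168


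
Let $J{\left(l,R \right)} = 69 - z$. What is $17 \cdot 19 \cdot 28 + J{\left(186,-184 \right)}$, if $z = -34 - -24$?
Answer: $9123$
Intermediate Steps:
$z = -10$ ($z = -34 + 24 = -10$)
$J{\left(l,R \right)} = 79$ ($J{\left(l,R \right)} = 69 - -10 = 69 + 10 = 79$)
$17 \cdot 19 \cdot 28 + J{\left(186,-184 \right)} = 17 \cdot 19 \cdot 28 + 79 = 323 \cdot 28 + 79 = 9044 + 79 = 9123$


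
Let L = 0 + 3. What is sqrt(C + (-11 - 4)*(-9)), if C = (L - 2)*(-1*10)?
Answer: 5*sqrt(5) ≈ 11.180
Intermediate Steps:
L = 3
C = -10 (C = (3 - 2)*(-1*10) = 1*(-10) = -10)
sqrt(C + (-11 - 4)*(-9)) = sqrt(-10 + (-11 - 4)*(-9)) = sqrt(-10 - 15*(-9)) = sqrt(-10 + 135) = sqrt(125) = 5*sqrt(5)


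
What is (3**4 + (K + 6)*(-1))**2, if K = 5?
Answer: 4900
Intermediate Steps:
(3**4 + (K + 6)*(-1))**2 = (3**4 + (5 + 6)*(-1))**2 = (81 + 11*(-1))**2 = (81 - 11)**2 = 70**2 = 4900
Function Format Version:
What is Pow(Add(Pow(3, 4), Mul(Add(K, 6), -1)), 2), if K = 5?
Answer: 4900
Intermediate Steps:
Pow(Add(Pow(3, 4), Mul(Add(K, 6), -1)), 2) = Pow(Add(Pow(3, 4), Mul(Add(5, 6), -1)), 2) = Pow(Add(81, Mul(11, -1)), 2) = Pow(Add(81, -11), 2) = Pow(70, 2) = 4900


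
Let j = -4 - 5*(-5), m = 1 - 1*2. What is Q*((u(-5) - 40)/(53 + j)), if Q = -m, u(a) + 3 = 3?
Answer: -20/37 ≈ -0.54054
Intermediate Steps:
u(a) = 0 (u(a) = -3 + 3 = 0)
m = -1 (m = 1 - 2 = -1)
j = 21 (j = -4 + 25 = 21)
Q = 1 (Q = -1*(-1) = 1)
Q*((u(-5) - 40)/(53 + j)) = 1*((0 - 40)/(53 + 21)) = 1*(-40/74) = 1*(-40*1/74) = 1*(-20/37) = -20/37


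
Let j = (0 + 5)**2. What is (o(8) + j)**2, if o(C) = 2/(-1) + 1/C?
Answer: 34225/64 ≈ 534.77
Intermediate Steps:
j = 25 (j = 5**2 = 25)
o(C) = -2 + 1/C (o(C) = 2*(-1) + 1/C = -2 + 1/C)
(o(8) + j)**2 = ((-2 + 1/8) + 25)**2 = (-15/8 + 25)**2 = (185/8)**2 = 34225/64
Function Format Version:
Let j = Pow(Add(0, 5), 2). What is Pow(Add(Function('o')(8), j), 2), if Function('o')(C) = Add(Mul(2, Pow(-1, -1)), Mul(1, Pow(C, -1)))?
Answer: Rational(34225, 64) ≈ 534.77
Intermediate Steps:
j = 25 (j = Pow(5, 2) = 25)
Function('o')(C) = Add(-2, Pow(C, -1)) (Function('o')(C) = Add(Mul(2, -1), Pow(C, -1)) = Add(-2, Pow(C, -1)))
Pow(Add(Function('o')(8), j), 2) = Pow(Add(Add(-2, Pow(8, -1)), 25), 2) = Pow(Add(Add(-2, Rational(1, 8)), 25), 2) = Pow(Add(Rational(-15, 8), 25), 2) = Pow(Rational(185, 8), 2) = Rational(34225, 64)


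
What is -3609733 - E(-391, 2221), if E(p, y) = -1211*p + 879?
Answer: -4084113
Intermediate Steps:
E(p, y) = 879 - 1211*p
-3609733 - E(-391, 2221) = -3609733 - (879 - 1211*(-391)) = -3609733 - (879 + 473501) = -3609733 - 1*474380 = -3609733 - 474380 = -4084113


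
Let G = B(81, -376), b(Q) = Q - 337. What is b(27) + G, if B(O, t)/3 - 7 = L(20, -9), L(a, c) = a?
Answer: -229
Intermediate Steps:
b(Q) = -337 + Q
B(O, t) = 81 (B(O, t) = 21 + 3*20 = 21 + 60 = 81)
G = 81
b(27) + G = (-337 + 27) + 81 = -310 + 81 = -229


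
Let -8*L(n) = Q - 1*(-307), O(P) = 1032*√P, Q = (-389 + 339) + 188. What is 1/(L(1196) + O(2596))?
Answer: 3560/176947149431 + 132096*√649/176947149431 ≈ 1.9038e-5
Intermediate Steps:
Q = 138 (Q = -50 + 188 = 138)
L(n) = -445/8 (L(n) = -(138 - 1*(-307))/8 = -(138 + 307)/8 = -⅛*445 = -445/8)
1/(L(1196) + O(2596)) = 1/(-445/8 + 1032*√2596) = 1/(-445/8 + 1032*(2*√649)) = 1/(-445/8 + 2064*√649)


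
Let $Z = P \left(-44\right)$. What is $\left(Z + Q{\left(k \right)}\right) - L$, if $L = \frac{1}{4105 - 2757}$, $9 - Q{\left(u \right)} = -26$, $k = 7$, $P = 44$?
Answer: $- \frac{2562549}{1348} \approx -1901.0$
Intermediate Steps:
$Q{\left(u \right)} = 35$ ($Q{\left(u \right)} = 9 - -26 = 9 + 26 = 35$)
$Z = -1936$ ($Z = 44 \left(-44\right) = -1936$)
$L = \frac{1}{1348} \approx 0.00074184$
$\left(Z + Q{\left(k \right)}\right) - L = \left(-1936 + 35\right) - \frac{1}{1348} = -1901 - \frac{1}{1348} = - \frac{2562549}{1348}$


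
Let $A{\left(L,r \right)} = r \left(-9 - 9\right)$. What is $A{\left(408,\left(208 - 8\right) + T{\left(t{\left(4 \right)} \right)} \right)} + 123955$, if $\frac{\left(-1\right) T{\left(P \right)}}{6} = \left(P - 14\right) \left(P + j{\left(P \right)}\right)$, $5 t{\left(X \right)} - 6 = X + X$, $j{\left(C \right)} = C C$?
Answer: $\frac{13435607}{125} \approx 1.0748 \cdot 10^{5}$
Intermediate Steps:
$j{\left(C \right)} = C^{2}$
$t{\left(X \right)} = \frac{6}{5} + \frac{2 X}{5}$ ($t{\left(X \right)} = \frac{6}{5} + \frac{X + X}{5} = \frac{6}{5} + \frac{2 X}{5}$)
$T{\left(P \right)} = - 6 \left(-14 + P\right) \left(P + P^{2}\right)$ ($T{\left(P \right)} = - 6 \left(P - 14\right) \left(P + P^{2}\right) = - 6 \left(-14 + P\right) \left(P + P^{2}\right)$)
$A{\left(L,r \right)} = - 18 r$ ($A{\left(L,r \right)} = r \left(-18\right) = - 18 r$)
$A{\left(408,\left(208 - 8\right) + T{\left(t{\left(4 \right)} \right)} \right)} + 123955 = - 18 \left(\left(208 - 8\right) + 6 \left(\frac{6}{5} + \frac{2}{5} \cdot 4\right) \left(14 - \left(\frac{6}{5} + \frac{2}{5} \cdot 4\right)^{2} + 13 \left(\frac{6}{5} + \frac{2}{5} \cdot 4\right)\right)\right) + 123955 = - 18 \left(200 + 6 \left(\frac{6}{5} + \frac{8}{5}\right) \left(14 - \left(\frac{6}{5} + \frac{8}{5}\right)^{2} + 13 \left(\frac{6}{5} + \frac{8}{5}\right)\right)\right) + 123955 = - 18 \left(200 + 6 \cdot \frac{14}{5} \left(14 - \left(\frac{14}{5}\right)^{2} + 13 \cdot \frac{14}{5}\right)\right) + 123955 = - 18 \left(200 + 6 \cdot \frac{14}{5} \left(14 - \frac{196}{25} + \frac{182}{5}\right)\right) + 123955 = - 18 \left(200 + 6 \cdot \frac{14}{5} \cdot \frac{1064}{25}\right) + 123955 = - 18 \left(200 + \frac{89376}{125}\right) + 123955 = \left(-18\right) \frac{114376}{125} + 123955 = - \frac{2058768}{125} + 123955 = \frac{13435607}{125}$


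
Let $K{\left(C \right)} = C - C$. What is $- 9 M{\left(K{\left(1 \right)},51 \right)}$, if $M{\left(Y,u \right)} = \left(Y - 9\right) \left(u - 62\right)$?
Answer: $-891$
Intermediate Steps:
$K{\left(C \right)} = 0$
$M{\left(Y,u \right)} = \left(-62 + u\right) \left(-9 + Y\right)$ ($M{\left(Y,u \right)} = \left(Y - 9\right) \left(-62 + u\right) = \left(-9 + Y\right) \left(-62 + u\right) = \left(-62 + u\right) \left(-9 + Y\right)$)
$- 9 M{\left(K{\left(1 \right)},51 \right)} = - 9 \left(558 - 0 - 459 + 0 \cdot 51\right) = - 9 \left(558 + 0 - 459 + 0\right) = \left(-9\right) 99 = -891$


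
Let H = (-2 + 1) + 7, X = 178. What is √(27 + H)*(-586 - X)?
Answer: -764*√33 ≈ -4388.8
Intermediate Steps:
H = 6 (H = -1 + 7 = 6)
√(27 + H)*(-586 - X) = √(27 + 6)*(-586 - 1*178) = √33*(-586 - 178) = √33*(-764) = -764*√33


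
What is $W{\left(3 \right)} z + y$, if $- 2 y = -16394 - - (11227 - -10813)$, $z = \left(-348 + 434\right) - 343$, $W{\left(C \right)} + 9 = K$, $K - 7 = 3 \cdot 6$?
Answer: $-6935$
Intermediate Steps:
$K = 25$ ($K = 7 + 3 \cdot 6 = 7 + 18 = 25$)
$W{\left(C \right)} = 16$ ($W{\left(C \right)} = -9 + 25 = 16$)
$z = -257$ ($z = 86 - 343 = -257$)
$y = -2823$ ($y = - \frac{-16394 - - (11227 - -10813)}{2} = - \frac{-16394 - - (11227 + 10813)}{2} = - \frac{-16394 - \left(-1\right) 22040}{2} = - \frac{-16394 - -22040}{2} = - \frac{-16394 + 22040}{2} = \left(- \frac{1}{2}\right) 5646 = -2823$)
$W{\left(3 \right)} z + y = 16 \left(-257\right) - 2823 = -4112 - 2823 = -6935$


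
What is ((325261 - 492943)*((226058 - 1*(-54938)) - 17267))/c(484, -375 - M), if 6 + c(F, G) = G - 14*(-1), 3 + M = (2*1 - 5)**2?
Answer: 44222606178/373 ≈ 1.1856e+8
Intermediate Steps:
M = 6 (M = -3 + (2*1 - 5)**2 = -3 + (2 - 5)**2 = -3 + (-3)**2 = -3 + 9 = 6)
c(F, G) = 8 + G (c(F, G) = -6 + (G - 14*(-1)) = -6 + (G + 14) = -6 + (14 + G) = 8 + G)
((325261 - 492943)*((226058 - 1*(-54938)) - 17267))/c(484, -375 - M) = ((325261 - 492943)*((226058 - 1*(-54938)) - 17267))/(8 + (-375 - 1*6)) = (-167682*((226058 + 54938) - 17267))/(8 + (-375 - 6)) = (-167682*(280996 - 17267))/(8 - 381) = -167682*263729/(-373) = -44222606178*(-1/373) = 44222606178/373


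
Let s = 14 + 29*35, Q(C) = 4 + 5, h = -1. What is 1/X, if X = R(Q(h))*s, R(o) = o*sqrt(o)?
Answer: 1/27783 ≈ 3.5993e-5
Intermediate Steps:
Q(C) = 9
R(o) = o**(3/2)
s = 1029 (s = 14 + 1015 = 1029)
X = 27783 (X = 9**(3/2)*1029 = 27*1029 = 27783)
1/X = 1/27783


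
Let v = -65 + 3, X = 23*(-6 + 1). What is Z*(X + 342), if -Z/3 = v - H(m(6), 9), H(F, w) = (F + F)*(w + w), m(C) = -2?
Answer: -6810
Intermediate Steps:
X = -115 (X = 23*(-5) = -115)
H(F, w) = 4*F*w (H(F, w) = (2*F)*(2*w) = 4*F*w)
v = -62
Z = -30 (Z = -3*(-62 - 4*(-2)*9) = -3*(-62 - 1*(-72)) = -3*(-62 + 72) = -3*10 = -30)
Z*(X + 342) = -30*(-115 + 342) = -30*227 = -6810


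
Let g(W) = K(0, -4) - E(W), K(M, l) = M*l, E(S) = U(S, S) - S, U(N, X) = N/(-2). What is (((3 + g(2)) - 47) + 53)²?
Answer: 144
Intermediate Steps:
U(N, X) = -N/2 (U(N, X) = N*(-½) = -N/2)
E(S) = -3*S/2 (E(S) = -S/2 - S = -3*S/2)
g(W) = 3*W/2 (g(W) = 0*(-4) - (-3)*W/2 = 0 + 3*W/2 = 3*W/2)
(((3 + g(2)) - 47) + 53)² = (((3 + (3/2)*2) - 47) + 53)² = (((3 + 3) - 47) + 53)² = ((6 - 47) + 53)² = (-41 + 53)² = 12² = 144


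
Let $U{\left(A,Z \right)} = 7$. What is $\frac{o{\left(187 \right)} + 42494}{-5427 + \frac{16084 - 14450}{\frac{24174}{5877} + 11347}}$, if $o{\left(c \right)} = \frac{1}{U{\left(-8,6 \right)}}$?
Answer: $- \frac{2204848504143}{281577521939} \approx -7.8303$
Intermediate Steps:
$o{\left(c \right)} = \frac{1}{7}$
$\frac{o{\left(187 \right)} + 42494}{-5427 + \frac{16084 - 14450}{\frac{24174}{5877} + 11347}} = \frac{\frac{1}{7} + 42494}{-5427 + \frac{16084 - 14450}{\frac{24174}{5877} + 11347}} = \frac{297459}{7 \left(-5427 + \frac{1634}{24174 \cdot \frac{1}{5877} + 11347}\right)} = \frac{297459}{7 \left(-5427 + \frac{1634}{\frac{2686}{653} + 11347}\right)} = \frac{297459}{7 \left(-5427 + \frac{1634}{\frac{7412277}{653}}\right)} = \frac{297459}{7 \left(-5427 + 1634 \cdot \frac{653}{7412277}\right)} = \frac{297459}{7 \left(-5427 + \frac{1067002}{7412277}\right)} = \frac{297459}{7 \left(- \frac{40225360277}{7412277}\right)} = \frac{297459}{7} \left(- \frac{7412277}{40225360277}\right) = - \frac{2204848504143}{281577521939}$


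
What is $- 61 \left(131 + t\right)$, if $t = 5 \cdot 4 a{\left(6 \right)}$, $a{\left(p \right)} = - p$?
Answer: $-671$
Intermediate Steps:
$t = -120$ ($t = 5 \cdot 4 \left(\left(-1\right) 6\right) = 20 \left(-6\right) = -120$)
$- 61 \left(131 + t\right) = - 61 \left(131 - 120\right) = \left(-61\right) 11 = -671$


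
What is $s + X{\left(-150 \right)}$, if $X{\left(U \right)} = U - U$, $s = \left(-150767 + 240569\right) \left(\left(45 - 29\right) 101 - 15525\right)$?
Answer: $-1249056018$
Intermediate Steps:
$s = -1249056018$ ($s = 89802 \left(16 \cdot 101 - 15525\right) = 89802 \left(1616 - 15525\right) = 89802 \left(-13909\right) = -1249056018$)
$X{\left(U \right)} = 0$
$s + X{\left(-150 \right)} = -1249056018 + 0 = -1249056018$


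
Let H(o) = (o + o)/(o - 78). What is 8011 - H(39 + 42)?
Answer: 7957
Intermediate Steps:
H(o) = 2*o/(-78 + o) (H(o) = (2*o)/(-78 + o) = 2*o/(-78 + o))
8011 - H(39 + 42) = 8011 - 2*(39 + 42)/(-78 + (39 + 42)) = 8011 - 2*81/(-78 + 81) = 8011 - 2*81/3 = 8011 - 1*54 = 8011 - 54 = 7957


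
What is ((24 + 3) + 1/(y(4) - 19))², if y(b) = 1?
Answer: 235225/324 ≈ 726.00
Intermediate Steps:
((24 + 3) + 1/(y(4) - 19))² = ((24 + 3) + 1/(1 - 19))² = (27 + 1/(-18))² = (27 - 1/18)² = (485/18)² = 235225/324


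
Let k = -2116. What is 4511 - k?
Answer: 6627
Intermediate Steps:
4511 - k = 4511 - 1*(-2116) = 4511 + 2116 = 6627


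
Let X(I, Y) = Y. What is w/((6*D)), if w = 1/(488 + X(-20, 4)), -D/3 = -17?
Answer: 1/150552 ≈ 6.6422e-6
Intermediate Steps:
D = 51 (D = -3*(-17) = 51)
w = 1/492 (w = 1/(488 + 4) = 1/492 ≈ 0.0020325)
w/((6*D)) = 1/(492*((6*51))) = (1/492)/306 = (1/492)*(1/306) = 1/150552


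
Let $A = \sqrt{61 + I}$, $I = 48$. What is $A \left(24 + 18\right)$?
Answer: $42 \sqrt{109} \approx 438.49$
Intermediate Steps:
$A = \sqrt{109}$ ($A = \sqrt{61 + 48} = \sqrt{109} \approx 10.44$)
$A \left(24 + 18\right) = \sqrt{109} \left(24 + 18\right) = \sqrt{109} \cdot 42 = 42 \sqrt{109}$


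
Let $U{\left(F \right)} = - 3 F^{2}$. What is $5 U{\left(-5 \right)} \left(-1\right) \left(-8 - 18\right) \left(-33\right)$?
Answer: $321750$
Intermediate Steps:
$5 U{\left(-5 \right)} \left(-1\right) \left(-8 - 18\right) \left(-33\right) = 5 \left(- 3 \left(-5\right)^{2}\right) \left(-1\right) \left(-8 - 18\right) \left(-33\right) = 5 \left(\left(-3\right) 25\right) \left(-1\right) \left(-8 - 18\right) \left(-33\right) = 5 \left(-75\right) \left(-1\right) \left(-26\right) \left(-33\right) = \left(-375\right) \left(-1\right) \left(-26\right) \left(-33\right) = 375 \left(-26\right) \left(-33\right) = \left(-9750\right) \left(-33\right) = 321750$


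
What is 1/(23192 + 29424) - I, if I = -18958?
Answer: 997494129/52616 ≈ 18958.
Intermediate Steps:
1/(23192 + 29424) - I = 1/(23192 + 29424) - 1*(-18958) = 1/52616 + 18958 = 997494129/52616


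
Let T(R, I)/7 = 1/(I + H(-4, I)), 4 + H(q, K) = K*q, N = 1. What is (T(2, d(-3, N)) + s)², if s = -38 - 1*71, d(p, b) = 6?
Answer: 5784025/484 ≈ 11950.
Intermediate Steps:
H(q, K) = -4 + K*q
s = -109 (s = -38 - 71 = -109)
T(R, I) = 7/(-4 - 3*I) (T(R, I) = 7/(I + (-4 + I*(-4))) = 7/(I + (-4 - 4*I)) = 7/(-4 - 3*I))
(T(2, d(-3, N)) + s)² = (7/(-4 - 3*6) - 109)² = (7/(-4 - 18) - 109)² = (7/(-22) - 109)² = (7*(-1/22) - 109)² = (-7/22 - 109)² = (-2405/22)² = 5784025/484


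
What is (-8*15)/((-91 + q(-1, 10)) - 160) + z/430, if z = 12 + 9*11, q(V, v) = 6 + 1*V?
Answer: 13151/17630 ≈ 0.74594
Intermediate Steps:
q(V, v) = 6 + V
z = 111 (z = 12 + 99 = 111)
(-8*15)/((-91 + q(-1, 10)) - 160) + z/430 = (-8*15)/((-91 + (6 - 1)) - 160) + 111/430 = -120/((-91 + 5) - 160) + 111*(1/430) = -120/(-86 - 160) + 111/430 = -120/(-246) + 111/430 = -120*(-1/246) + 111/430 = 20/41 + 111/430 = 13151/17630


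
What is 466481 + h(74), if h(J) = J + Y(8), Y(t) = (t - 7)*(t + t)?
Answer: 466571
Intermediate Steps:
Y(t) = 2*t*(-7 + t) (Y(t) = (-7 + t)*(2*t) = 2*t*(-7 + t))
h(J) = 16 + J (h(J) = J + 2*8*(-7 + 8) = J + 2*8*1 = J + 16 = 16 + J)
466481 + h(74) = 466481 + (16 + 74) = 466481 + 90 = 466571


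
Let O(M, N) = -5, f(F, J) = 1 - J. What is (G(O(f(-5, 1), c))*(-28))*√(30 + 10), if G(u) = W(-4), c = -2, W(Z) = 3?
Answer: -168*√10 ≈ -531.26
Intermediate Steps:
G(u) = 3
(G(O(f(-5, 1), c))*(-28))*√(30 + 10) = (3*(-28))*√(30 + 10) = -168*√10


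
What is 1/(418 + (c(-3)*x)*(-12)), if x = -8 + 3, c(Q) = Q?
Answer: 1/238 ≈ 0.0042017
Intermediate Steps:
x = -5
1/(418 + (c(-3)*x)*(-12)) = 1/(418 - 3*(-5)*(-12)) = 1/(418 + 15*(-12)) = 1/(418 - 180) = 1/238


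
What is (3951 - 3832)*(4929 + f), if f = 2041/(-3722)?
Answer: 2182899943/3722 ≈ 5.8649e+5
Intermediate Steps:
f = -2041/3722 (f = 2041*(-1/3722) = -2041/3722 ≈ -0.54836)
(3951 - 3832)*(4929 + f) = (3951 - 3832)*(4929 - 2041/3722) = 119*(18343697/3722) = 2182899943/3722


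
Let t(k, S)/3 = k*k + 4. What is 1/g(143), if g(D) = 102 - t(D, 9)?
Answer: -1/61257 ≈ -1.6325e-5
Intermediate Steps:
t(k, S) = 12 + 3*k² (t(k, S) = 3*(k*k + 4) = 3*(k² + 4) = 3*(4 + k²) = 12 + 3*k²)
g(D) = 90 - 3*D² (g(D) = 102 - (12 + 3*D²) = 102 + (-12 - 3*D²) = 90 - 3*D²)
1/g(143) = 1/(90 - 3*143²) = 1/(90 - 3*20449) = 1/(90 - 61347) = 1/(-61257) = -1/61257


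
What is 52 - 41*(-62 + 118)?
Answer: -2244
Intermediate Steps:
52 - 41*(-62 + 118) = 52 - 41*56 = 52 - 2296 = -2244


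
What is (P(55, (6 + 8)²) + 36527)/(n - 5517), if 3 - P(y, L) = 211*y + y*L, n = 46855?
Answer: 14145/41338 ≈ 0.34218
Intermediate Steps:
P(y, L) = 3 - 211*y - L*y (P(y, L) = 3 - (211*y + y*L) = 3 - (211*y + L*y) = 3 + (-211*y - L*y) = 3 - 211*y - L*y)
(P(55, (6 + 8)²) + 36527)/(n - 5517) = ((3 - 211*55 - 1*(6 + 8)²*55) + 36527)/(46855 - 5517) = ((3 - 11605 - 1*14²*55) + 36527)/41338 = ((3 - 11605 - 1*196*55) + 36527)*(1/41338) = ((3 - 11605 - 10780) + 36527)*(1/41338) = (-22382 + 36527)*(1/41338) = 14145*(1/41338) = 14145/41338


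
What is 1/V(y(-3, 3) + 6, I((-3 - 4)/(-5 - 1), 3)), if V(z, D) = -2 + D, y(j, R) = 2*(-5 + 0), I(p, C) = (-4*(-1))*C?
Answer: ⅒ ≈ 0.10000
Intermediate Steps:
I(p, C) = 4*C
y(j, R) = -10 (y(j, R) = 2*(-5) = -10)
1/V(y(-3, 3) + 6, I((-3 - 4)/(-5 - 1), 3)) = 1/(-2 + 4*3) = 1/(-2 + 12) = 1/10 = ⅒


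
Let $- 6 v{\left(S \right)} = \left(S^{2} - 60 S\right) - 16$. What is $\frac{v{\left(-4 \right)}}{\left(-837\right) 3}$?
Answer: $\frac{40}{2511} \approx 0.01593$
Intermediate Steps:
$v{\left(S \right)} = \frac{8}{3} + 10 S - \frac{S^{2}}{6}$ ($v{\left(S \right)} = - \frac{\left(S^{2} - 60 S\right) - 16}{6} = - \frac{-16 + S^{2} - 60 S}{6} = \frac{8}{3} + 10 S - \frac{S^{2}}{6}$)
$\frac{v{\left(-4 \right)}}{\left(-837\right) 3} = \frac{\frac{8}{3} + 10 \left(-4\right) - \frac{\left(-4\right)^{2}}{6}}{\left(-837\right) 3} = \frac{\frac{8}{3} - 40 - \frac{8}{3}}{-2511} = \left(\frac{8}{3} - 40 - \frac{8}{3}\right) \left(- \frac{1}{2511}\right) = \left(-40\right) \left(- \frac{1}{2511}\right) = \frac{40}{2511}$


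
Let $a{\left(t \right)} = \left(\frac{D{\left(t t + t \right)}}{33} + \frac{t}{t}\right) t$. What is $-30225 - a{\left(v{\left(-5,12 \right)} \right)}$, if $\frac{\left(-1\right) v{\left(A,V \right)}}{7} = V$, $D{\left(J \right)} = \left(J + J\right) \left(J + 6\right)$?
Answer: $\frac{2724102945}{11} \approx 2.4765 \cdot 10^{8}$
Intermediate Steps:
$D{\left(J \right)} = 2 J \left(6 + J\right)$
$v{\left(A,V \right)} = - 7 V$
$a{\left(t \right)} = t \left(1 + \frac{2 \left(t + t^{2}\right) \left(6 + t + t^{2}\right)}{33}\right)$ ($a{\left(t \right)} = \left(\frac{2 \left(t t + t\right) \left(6 + \left(t t + t\right)\right)}{33} + \frac{t}{t}\right) t = \left(2 \left(t^{2} + t\right) \left(6 + \left(t^{2} + t\right)\right) \frac{1}{33} + 1\right) t = \left(2 \left(t + t^{2}\right) \left(6 + \left(t + t^{2}\right)\right) \frac{1}{33} + 1\right) t = \left(2 \left(t + t^{2}\right) \left(6 + t + t^{2}\right) \frac{1}{33} + 1\right) t = \left(\frac{2 \left(t + t^{2}\right) \left(6 + t + t^{2}\right)}{33} + 1\right) t = \left(1 + \frac{2 \left(t + t^{2}\right) \left(6 + t + t^{2}\right)}{33}\right) t = t \left(1 + \frac{2 \left(t + t^{2}\right) \left(6 + t + t^{2}\right)}{33}\right)$)
$-30225 - a{\left(v{\left(-5,12 \right)} \right)} = -30225 - \frac{\left(-7\right) 12 \left(33 + 2 \left(\left(-7\right) 12\right) \left(1 - 84\right) \left(6 + \left(-7\right) 12 \left(1 - 84\right)\right)\right)}{33} = -30225 - \frac{1}{33} \left(-84\right) \left(33 + 2 \left(-84\right) \left(1 - 84\right) \left(6 - 84 \left(1 - 84\right)\right)\right) = -30225 - \frac{1}{33} \left(-84\right) \left(33 + 2 \left(-84\right) \left(-83\right) \left(6 - -6972\right)\right) = -30225 - \frac{1}{33} \left(-84\right) \left(33 + 2 \left(-84\right) \left(-83\right) \left(6 + 6972\right)\right) = -30225 - \frac{1}{33} \left(-84\right) \left(33 + 2 \left(-84\right) \left(-83\right) 6978\right) = -30225 - \frac{1}{33} \left(-84\right) \left(33 + 97301232\right) = -30225 - \frac{1}{33} \left(-84\right) 97301265 = -30225 - - \frac{2724435420}{11} = -30225 + \frac{2724435420}{11} = \frac{2724102945}{11}$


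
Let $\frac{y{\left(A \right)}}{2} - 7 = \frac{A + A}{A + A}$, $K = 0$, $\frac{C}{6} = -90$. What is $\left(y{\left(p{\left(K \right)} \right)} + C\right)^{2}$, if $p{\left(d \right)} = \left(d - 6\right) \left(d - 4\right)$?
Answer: $274576$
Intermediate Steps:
$C = -540$ ($C = 6 \left(-90\right) = -540$)
$p{\left(d \right)} = \left(-6 + d\right) \left(-4 + d\right)$ ($p{\left(d \right)} = \left(d - 6\right) \left(-4 + d\right) = \left(-6 + d\right) \left(-4 + d\right)$)
$y{\left(A \right)} = 16$ ($y{\left(A \right)} = 14 + 2 \frac{A + A}{A + A} = 14 + 2 \frac{2 A}{2 A} = 14 + 2 \cdot 2 A \frac{1}{2 A} = 14 + 2 \cdot 1 = 14 + 2 = 16$)
$\left(y{\left(p{\left(K \right)} \right)} + C\right)^{2} = \left(16 - 540\right)^{2} = \left(-524\right)^{2} = 274576$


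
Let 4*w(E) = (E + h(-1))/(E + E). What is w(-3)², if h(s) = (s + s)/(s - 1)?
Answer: 1/144 ≈ 0.0069444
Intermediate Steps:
h(s) = 2*s/(-1 + s) (h(s) = (2*s)/(-1 + s) = 2*s/(-1 + s))
w(E) = (1 + E)/(8*E) (w(E) = ((E + 2*(-1)/(-1 - 1))/(E + E))/4 = ((E + 2*(-1)/(-2))/((2*E)))/4 = ((E + 2*(-1)*(-½))*(1/(2*E)))/4 = ((E + 1)*(1/(2*E)))/4 = ((1 + E)*(1/(2*E)))/4 = ((1 + E)/(2*E))/4 = (1 + E)/(8*E))
w(-3)² = ((⅛)*(1 - 3)/(-3))² = ((⅛)*(-⅓)*(-2))² = (1/12)² = 1/144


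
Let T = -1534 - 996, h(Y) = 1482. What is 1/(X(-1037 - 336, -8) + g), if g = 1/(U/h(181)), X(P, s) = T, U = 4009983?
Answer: -1336661/3381751836 ≈ -0.00039526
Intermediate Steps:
T = -2530
X(P, s) = -2530
g = 494/1336661 (g = 1/(4009983/1482) = 1/(4009983*(1/1482)) = 1/(1336661/494) = 494/1336661 ≈ 0.00036958)
1/(X(-1037 - 336, -8) + g) = 1/(-2530 + 494/1336661) = 1/(-3381751836/1336661) = -1336661/3381751836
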